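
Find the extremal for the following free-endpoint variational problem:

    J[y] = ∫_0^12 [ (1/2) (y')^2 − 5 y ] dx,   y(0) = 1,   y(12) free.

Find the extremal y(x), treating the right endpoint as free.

The Lagrangian L = (1/2) (y')^2 − 5 y gives
    ∂L/∂y = −5,   ∂L/∂y' = y'.
Euler-Lagrange: d/dx(y') − (−5) = 0, i.e. y'' + 5 = 0, so
    y(x) = −(5/2) x^2 + C1 x + C2.
Fixed left endpoint y(0) = 1 ⇒ C2 = 1.
The right endpoint x = 12 is free, so the natural (transversality) condition is ∂L/∂y' |_{x=12} = 0, i.e. y'(12) = 0.
Compute y'(x) = −5 x + C1, so y'(12) = −60 + C1 = 0 ⇒ C1 = 60.
Therefore the extremal is
    y(x) = −(5/2) x^2 + 60 x + 1.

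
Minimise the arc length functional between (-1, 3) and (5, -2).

Arc-length functional: J[y] = ∫ sqrt(1 + (y')^2) dx.
Lagrangian L = sqrt(1 + (y')^2) has no explicit y dependence, so ∂L/∂y = 0 and the Euler-Lagrange equation gives
    d/dx( y' / sqrt(1 + (y')^2) ) = 0  ⇒  y' / sqrt(1 + (y')^2) = const.
Hence y' is constant, so y(x) is affine.
Fitting the endpoints (-1, 3) and (5, -2):
    slope m = ((-2) − 3) / (5 − (-1)) = -5/6,
    intercept c = 3 − m·(-1) = 13/6.
Extremal: y(x) = (-5/6) x + 13/6.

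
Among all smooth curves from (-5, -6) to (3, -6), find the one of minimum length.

Arc-length functional: J[y] = ∫ sqrt(1 + (y')^2) dx.
Lagrangian L = sqrt(1 + (y')^2) has no explicit y dependence, so ∂L/∂y = 0 and the Euler-Lagrange equation gives
    d/dx( y' / sqrt(1 + (y')^2) ) = 0  ⇒  y' / sqrt(1 + (y')^2) = const.
Hence y' is constant, so y(x) is affine.
Fitting the endpoints (-5, -6) and (3, -6):
    slope m = ((-6) − (-6)) / (3 − (-5)) = 0,
    intercept c = (-6) − m·(-5) = -6.
Extremal: y(x) = -6.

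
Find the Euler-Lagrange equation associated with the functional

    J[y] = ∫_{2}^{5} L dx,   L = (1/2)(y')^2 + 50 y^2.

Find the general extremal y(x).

The Lagrangian is L = (1/2)(y')^2 + 50 y^2.
∂L/∂y = 100y.
∂L/∂y' = y'.
The Euler-Lagrange equation d/dx(∂L/∂y') − ∂L/∂y = 0 becomes:
    y'' - 100 y = 0
General solution: y(x) = A e^(10x) + B e^(-10x), where A and B are arbitrary constants fixed by the endpoint conditions.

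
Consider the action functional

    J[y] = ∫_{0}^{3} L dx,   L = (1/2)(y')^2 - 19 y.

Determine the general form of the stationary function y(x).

The Lagrangian is L = (1/2)(y')^2 - 19 y.
∂L/∂y = -19.
∂L/∂y' = y'.
The Euler-Lagrange equation d/dx(∂L/∂y') − ∂L/∂y = 0 becomes:
    y'' + 19 = 0
General solution: y(x) = -(19/2) x^2 + A x + B, where A and B are arbitrary constants fixed by the endpoint conditions.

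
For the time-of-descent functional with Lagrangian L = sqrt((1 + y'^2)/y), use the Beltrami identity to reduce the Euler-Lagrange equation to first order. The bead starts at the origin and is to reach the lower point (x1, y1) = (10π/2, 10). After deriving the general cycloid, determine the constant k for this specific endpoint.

The Lagrangian L = sqrt((1 + y'^2) / y) has no explicit x dependence, so the Beltrami identity applies:
    L − y' ∂L/∂y' = C.
Compute ∂L/∂y' = y' / sqrt(y (1 + y'^2)).
Substitute:
    sqrt((1 + y'^2)/y) − y'·y' / sqrt(y (1 + y'^2))
    = (1 + y'^2) / sqrt(y (1 + y'^2)) − y'^2 / sqrt(y (1 + y'^2))
    = 1 / sqrt(y (1 + y'^2)) = C.
Squaring and rearranging gives the first integral
    y (1 + y'^2) = 1/C^2 =: k   (constant).
Solving this first-order ODE by the substitution
    y = (k/2)(1 − cos θ)
yields the cycloid parameterisation
    x(θ) = (k/2)(θ − sin θ),   y(θ) = (k/2)(1 − cos θ).
The constant k is fixed by the endpoint condition.
Now fit the given lower endpoint (x1, y1) = (10π/2, 10). At the bottom of the first arch (θ = π), the parametric equations give
    y(π) = (k/2)(1 − cos π) = k,
    x(π) = (k/2)(π − sin π) = kπ/2.
Matching y(π) = 10 gives k = 10, consistent with x(π) = 10π/2. Therefore the specific cycloid is
    x(θ) = (10/2)(θ − sin θ),   y(θ) = (10/2)(1 − cos θ).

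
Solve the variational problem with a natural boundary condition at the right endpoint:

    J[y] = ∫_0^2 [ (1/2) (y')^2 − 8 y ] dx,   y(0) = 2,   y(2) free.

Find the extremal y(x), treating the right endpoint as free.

The Lagrangian L = (1/2) (y')^2 − 8 y gives
    ∂L/∂y = −8,   ∂L/∂y' = y'.
Euler-Lagrange: d/dx(y') − (−8) = 0, i.e. y'' + 8 = 0, so
    y(x) = −(8/2) x^2 + C1 x + C2.
Fixed left endpoint y(0) = 2 ⇒ C2 = 2.
The right endpoint x = 2 is free, so the natural (transversality) condition is ∂L/∂y' |_{x=2} = 0, i.e. y'(2) = 0.
Compute y'(x) = −8 x + C1, so y'(2) = −16 + C1 = 0 ⇒ C1 = 16.
Therefore the extremal is
    y(x) = −4 x^2 + 16 x + 2.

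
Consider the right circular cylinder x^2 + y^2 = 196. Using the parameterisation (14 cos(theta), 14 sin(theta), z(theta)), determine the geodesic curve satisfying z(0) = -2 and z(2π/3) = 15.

Parameterise the cylinder of radius R = 14 as
    r(θ) = (14 cos θ, 14 sin θ, z(θ)).
The arc-length element is
    ds = sqrt(196 + (dz/dθ)^2) dθ,
so the Lagrangian is L = sqrt(196 + z'^2).
L depends on z' only, not on z or θ, so ∂L/∂z = 0 and
    ∂L/∂z' = z' / sqrt(196 + z'^2).
The Euler-Lagrange equation gives
    d/dθ( z' / sqrt(196 + z'^2) ) = 0,
so z' is constant. Integrating once:
    z(θ) = a θ + b,
a helix on the cylinder (a straight line when the cylinder is unrolled). The constants a, b are determined by the endpoint conditions.
With endpoint conditions z(0) = -2 and z(2π/3) = 15: from z(0) = b we get b = -2, and a·2π/3 + -2 = 15 gives a = 51/(2π), so
    z(θ) = (51/(2π)) θ − 2.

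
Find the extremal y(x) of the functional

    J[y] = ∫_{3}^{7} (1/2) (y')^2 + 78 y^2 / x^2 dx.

The Lagrangian is L = (1/2) (y')^2 + 78 y^2 / x^2.
Compute ∂L/∂y = 156y/x^2, ∂L/∂y' = y'.
The Euler-Lagrange equation d/dx(∂L/∂y') − ∂L/∂y = 0 reduces to
    y'' − 156/x^2 · y = 0  (x > 0).
Its general solution is
    y(x) = A x^13 + B x^(-12),
with A, B fixed by the endpoint conditions.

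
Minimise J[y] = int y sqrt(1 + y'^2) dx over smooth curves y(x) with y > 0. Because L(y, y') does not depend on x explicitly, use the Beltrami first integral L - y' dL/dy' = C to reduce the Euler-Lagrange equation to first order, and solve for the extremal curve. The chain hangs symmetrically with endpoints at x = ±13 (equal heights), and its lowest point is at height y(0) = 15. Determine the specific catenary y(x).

The Lagrangian L(y, y') = y sqrt(1 + y'^2) has no explicit x dependence, so the Beltrami identity applies:
    L − y' ∂L/∂y' = C.
Compute ∂L/∂y' = y · y' / sqrt(1 + y'^2). Then
    L − y' ∂L/∂y'
    = y sqrt(1 + y'^2) − y · y'^2 / sqrt(1 + y'^2)
    = y (1 + y'^2 − y'^2) / sqrt(1 + y'^2)
    = y / sqrt(1 + y'^2) = C.
Squaring gives y^2 = C^2 (1 + y'^2), i.e.
    y'^2 = y^2 / C^2 − 1.
Separating variables,
    dy / sqrt(y^2 − C^2) = dx / C,
and integrating gives arccosh(y / C) = (x − a)/C, so
    y(x) = C cosh((x − a)/C),
the catenary. The constants C and a are fixed by the two endpoint conditions (and, for the hanging-chain problem, the length constraint selects C).
Now fit the given data. The endpoints x = ±13 are symmetric at equal height, so the catenary is even about its minimum: a = 0 and y(x) = C cosh(x/C). The lowest point is y(0) = C cosh(0) = C, and we are told y(0) = 15, so C = 15. Therefore
    y(x) = 15 cosh(x/15),
and at the endpoints
    y(±13) = 15 cosh(13/15).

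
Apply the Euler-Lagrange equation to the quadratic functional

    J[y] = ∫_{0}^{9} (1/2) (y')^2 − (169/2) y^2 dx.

The Lagrangian is L = (1/2) (y')^2 − (169/2) y^2.
Compute ∂L/∂y = -169y, ∂L/∂y' = y'.
The Euler-Lagrange equation d/dx(∂L/∂y') − ∂L/∂y = 0 reduces to
    y'' + 169 y = 0.
Its general solution is
    y(x) = A sin(13x) + B cos(13x),
with A, B fixed by the endpoint conditions.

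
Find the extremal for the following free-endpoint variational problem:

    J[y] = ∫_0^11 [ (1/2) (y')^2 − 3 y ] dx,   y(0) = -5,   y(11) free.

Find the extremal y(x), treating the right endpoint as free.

The Lagrangian L = (1/2) (y')^2 − 3 y gives
    ∂L/∂y = −3,   ∂L/∂y' = y'.
Euler-Lagrange: d/dx(y') − (−3) = 0, i.e. y'' + 3 = 0, so
    y(x) = −(3/2) x^2 + C1 x + C2.
Fixed left endpoint y(0) = -5 ⇒ C2 = -5.
The right endpoint x = 11 is free, so the natural (transversality) condition is ∂L/∂y' |_{x=11} = 0, i.e. y'(11) = 0.
Compute y'(x) = −3 x + C1, so y'(11) = −33 + C1 = 0 ⇒ C1 = 33.
Therefore the extremal is
    y(x) = −(3/2) x^2 + 33 x − 5.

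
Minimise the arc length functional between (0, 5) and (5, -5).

Arc-length functional: J[y] = ∫ sqrt(1 + (y')^2) dx.
Lagrangian L = sqrt(1 + (y')^2) has no explicit y dependence, so ∂L/∂y = 0 and the Euler-Lagrange equation gives
    d/dx( y' / sqrt(1 + (y')^2) ) = 0  ⇒  y' / sqrt(1 + (y')^2) = const.
Hence y' is constant, so y(x) is affine.
Fitting the endpoints (0, 5) and (5, -5):
    slope m = ((-5) − 5) / (5 − 0) = -2,
    intercept c = 5 − m·0 = 5.
Extremal: y(x) = -2 x + 5.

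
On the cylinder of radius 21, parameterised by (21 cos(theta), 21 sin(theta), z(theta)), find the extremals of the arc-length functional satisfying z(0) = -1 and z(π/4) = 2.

Parameterise the cylinder of radius R = 21 as
    r(θ) = (21 cos θ, 21 sin θ, z(θ)).
The arc-length element is
    ds = sqrt(441 + (dz/dθ)^2) dθ,
so the Lagrangian is L = sqrt(441 + z'^2).
L depends on z' only, not on z or θ, so ∂L/∂z = 0 and
    ∂L/∂z' = z' / sqrt(441 + z'^2).
The Euler-Lagrange equation gives
    d/dθ( z' / sqrt(441 + z'^2) ) = 0,
so z' is constant. Integrating once:
    z(θ) = a θ + b,
a helix on the cylinder (a straight line when the cylinder is unrolled). The constants a, b are determined by the endpoint conditions.
With endpoint conditions z(0) = -1 and z(π/4) = 2: from z(0) = b we get b = -1, and a·π/4 + -1 = 2 gives a = 12/π, so
    z(θ) = (12/π) θ − 1.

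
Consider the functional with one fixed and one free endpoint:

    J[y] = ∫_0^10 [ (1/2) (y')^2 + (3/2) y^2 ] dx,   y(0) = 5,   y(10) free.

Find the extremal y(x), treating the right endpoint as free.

The Lagrangian L = (1/2) (y')^2 + (3/2) y^2 gives
    ∂L/∂y = 3 y,   ∂L/∂y' = y'.
Euler-Lagrange: y'' − 3 y = 0.
With k = sqrt(3), the general solution is
    y(x) = A cosh(sqrt(3) x) + B sinh(sqrt(3) x).
Fixed left endpoint y(0) = 5 ⇒ A = 5.
The right endpoint x = 10 is free, so the natural (transversality) condition is ∂L/∂y' |_{x=10} = 0, i.e. y'(10) = 0.
Compute y'(x) = A k sinh(k x) + B k cosh(k x), so
    y'(10) = A k sinh(k·10) + B k cosh(k·10) = 0
    ⇒ B = −A tanh(k·10) = − 5 tanh(sqrt(3)·10).
Therefore the extremal is
    y(x) = 5 cosh(sqrt(3) x) − 5 tanh(sqrt(3)·10) sinh(sqrt(3) x).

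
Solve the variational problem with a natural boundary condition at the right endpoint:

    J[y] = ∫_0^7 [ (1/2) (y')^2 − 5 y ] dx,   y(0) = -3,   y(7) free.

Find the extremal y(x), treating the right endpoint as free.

The Lagrangian L = (1/2) (y')^2 − 5 y gives
    ∂L/∂y = −5,   ∂L/∂y' = y'.
Euler-Lagrange: d/dx(y') − (−5) = 0, i.e. y'' + 5 = 0, so
    y(x) = −(5/2) x^2 + C1 x + C2.
Fixed left endpoint y(0) = -3 ⇒ C2 = -3.
The right endpoint x = 7 is free, so the natural (transversality) condition is ∂L/∂y' |_{x=7} = 0, i.e. y'(7) = 0.
Compute y'(x) = −5 x + C1, so y'(7) = −35 + C1 = 0 ⇒ C1 = 35.
Therefore the extremal is
    y(x) = −(5/2) x^2 + 35 x − 3.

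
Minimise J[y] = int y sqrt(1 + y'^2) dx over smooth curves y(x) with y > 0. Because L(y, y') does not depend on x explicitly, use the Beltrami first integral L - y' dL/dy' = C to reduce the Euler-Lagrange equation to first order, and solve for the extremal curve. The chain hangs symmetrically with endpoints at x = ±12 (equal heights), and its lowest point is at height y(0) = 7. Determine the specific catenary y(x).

The Lagrangian L(y, y') = y sqrt(1 + y'^2) has no explicit x dependence, so the Beltrami identity applies:
    L − y' ∂L/∂y' = C.
Compute ∂L/∂y' = y · y' / sqrt(1 + y'^2). Then
    L − y' ∂L/∂y'
    = y sqrt(1 + y'^2) − y · y'^2 / sqrt(1 + y'^2)
    = y (1 + y'^2 − y'^2) / sqrt(1 + y'^2)
    = y / sqrt(1 + y'^2) = C.
Squaring gives y^2 = C^2 (1 + y'^2), i.e.
    y'^2 = y^2 / C^2 − 1.
Separating variables,
    dy / sqrt(y^2 − C^2) = dx / C,
and integrating gives arccosh(y / C) = (x − a)/C, so
    y(x) = C cosh((x − a)/C),
the catenary. The constants C and a are fixed by the two endpoint conditions (and, for the hanging-chain problem, the length constraint selects C).
Now fit the given data. The endpoints x = ±12 are symmetric at equal height, so the catenary is even about its minimum: a = 0 and y(x) = C cosh(x/C). The lowest point is y(0) = C cosh(0) = C, and we are told y(0) = 7, so C = 7. Therefore
    y(x) = 7 cosh(x/7),
and at the endpoints
    y(±12) = 7 cosh(12/7).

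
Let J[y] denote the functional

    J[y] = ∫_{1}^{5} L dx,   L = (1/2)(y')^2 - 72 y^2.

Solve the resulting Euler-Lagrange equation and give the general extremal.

The Lagrangian is L = (1/2)(y')^2 - 72 y^2.
∂L/∂y = -144y.
∂L/∂y' = y'.
The Euler-Lagrange equation d/dx(∂L/∂y') − ∂L/∂y = 0 becomes:
    y'' + 144 y = 0
General solution: y(x) = A sin(12x) + B cos(12x), where A and B are arbitrary constants fixed by the endpoint conditions.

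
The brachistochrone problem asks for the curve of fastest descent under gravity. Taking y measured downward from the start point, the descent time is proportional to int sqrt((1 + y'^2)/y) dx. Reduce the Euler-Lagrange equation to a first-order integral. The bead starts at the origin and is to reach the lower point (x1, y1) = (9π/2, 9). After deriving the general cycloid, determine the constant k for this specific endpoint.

The Lagrangian L = sqrt((1 + y'^2) / y) has no explicit x dependence, so the Beltrami identity applies:
    L − y' ∂L/∂y' = C.
Compute ∂L/∂y' = y' / sqrt(y (1 + y'^2)).
Substitute:
    sqrt((1 + y'^2)/y) − y'·y' / sqrt(y (1 + y'^2))
    = (1 + y'^2) / sqrt(y (1 + y'^2)) − y'^2 / sqrt(y (1 + y'^2))
    = 1 / sqrt(y (1 + y'^2)) = C.
Squaring and rearranging gives the first integral
    y (1 + y'^2) = 1/C^2 =: k   (constant).
Solving this first-order ODE by the substitution
    y = (k/2)(1 − cos θ)
yields the cycloid parameterisation
    x(θ) = (k/2)(θ − sin θ),   y(θ) = (k/2)(1 − cos θ).
The constant k is fixed by the endpoint condition.
Now fit the given lower endpoint (x1, y1) = (9π/2, 9). At the bottom of the first arch (θ = π), the parametric equations give
    y(π) = (k/2)(1 − cos π) = k,
    x(π) = (k/2)(π − sin π) = kπ/2.
Matching y(π) = 9 gives k = 9, consistent with x(π) = 9π/2. Therefore the specific cycloid is
    x(θ) = (9/2)(θ − sin θ),   y(θ) = (9/2)(1 − cos θ).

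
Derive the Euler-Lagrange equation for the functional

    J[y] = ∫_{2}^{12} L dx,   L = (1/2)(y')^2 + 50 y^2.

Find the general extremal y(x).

The Lagrangian is L = (1/2)(y')^2 + 50 y^2.
∂L/∂y = 100y.
∂L/∂y' = y'.
The Euler-Lagrange equation d/dx(∂L/∂y') − ∂L/∂y = 0 becomes:
    y'' - 100 y = 0
General solution: y(x) = A e^(10x) + B e^(-10x), where A and B are arbitrary constants fixed by the endpoint conditions.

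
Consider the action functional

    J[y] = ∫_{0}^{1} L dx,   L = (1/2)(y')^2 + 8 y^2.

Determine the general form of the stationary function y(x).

The Lagrangian is L = (1/2)(y')^2 + 8 y^2.
∂L/∂y = 16y.
∂L/∂y' = y'.
The Euler-Lagrange equation d/dx(∂L/∂y') − ∂L/∂y = 0 becomes:
    y'' - 16 y = 0
General solution: y(x) = A e^(4x) + B e^(-4x), where A and B are arbitrary constants fixed by the endpoint conditions.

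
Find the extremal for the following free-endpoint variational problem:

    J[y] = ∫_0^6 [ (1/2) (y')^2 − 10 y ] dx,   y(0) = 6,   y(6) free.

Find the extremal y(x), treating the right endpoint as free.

The Lagrangian L = (1/2) (y')^2 − 10 y gives
    ∂L/∂y = −10,   ∂L/∂y' = y'.
Euler-Lagrange: d/dx(y') − (−10) = 0, i.e. y'' + 10 = 0, so
    y(x) = −(10/2) x^2 + C1 x + C2.
Fixed left endpoint y(0) = 6 ⇒ C2 = 6.
The right endpoint x = 6 is free, so the natural (transversality) condition is ∂L/∂y' |_{x=6} = 0, i.e. y'(6) = 0.
Compute y'(x) = −10 x + C1, so y'(6) = −60 + C1 = 0 ⇒ C1 = 60.
Therefore the extremal is
    y(x) = −5 x^2 + 60 x + 6.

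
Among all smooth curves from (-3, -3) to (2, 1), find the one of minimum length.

Arc-length functional: J[y] = ∫ sqrt(1 + (y')^2) dx.
Lagrangian L = sqrt(1 + (y')^2) has no explicit y dependence, so ∂L/∂y = 0 and the Euler-Lagrange equation gives
    d/dx( y' / sqrt(1 + (y')^2) ) = 0  ⇒  y' / sqrt(1 + (y')^2) = const.
Hence y' is constant, so y(x) is affine.
Fitting the endpoints (-3, -3) and (2, 1):
    slope m = (1 − (-3)) / (2 − (-3)) = 4/5,
    intercept c = (-3) − m·(-3) = -3/5.
Extremal: y(x) = (4/5) x - 3/5.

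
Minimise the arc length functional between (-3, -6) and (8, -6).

Arc-length functional: J[y] = ∫ sqrt(1 + (y')^2) dx.
Lagrangian L = sqrt(1 + (y')^2) has no explicit y dependence, so ∂L/∂y = 0 and the Euler-Lagrange equation gives
    d/dx( y' / sqrt(1 + (y')^2) ) = 0  ⇒  y' / sqrt(1 + (y')^2) = const.
Hence y' is constant, so y(x) is affine.
Fitting the endpoints (-3, -6) and (8, -6):
    slope m = ((-6) − (-6)) / (8 − (-3)) = 0,
    intercept c = (-6) − m·(-3) = -6.
Extremal: y(x) = -6.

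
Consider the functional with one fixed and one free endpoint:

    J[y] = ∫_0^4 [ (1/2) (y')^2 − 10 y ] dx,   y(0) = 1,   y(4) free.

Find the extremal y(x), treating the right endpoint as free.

The Lagrangian L = (1/2) (y')^2 − 10 y gives
    ∂L/∂y = −10,   ∂L/∂y' = y'.
Euler-Lagrange: d/dx(y') − (−10) = 0, i.e. y'' + 10 = 0, so
    y(x) = −(10/2) x^2 + C1 x + C2.
Fixed left endpoint y(0) = 1 ⇒ C2 = 1.
The right endpoint x = 4 is free, so the natural (transversality) condition is ∂L/∂y' |_{x=4} = 0, i.e. y'(4) = 0.
Compute y'(x) = −10 x + C1, so y'(4) = −40 + C1 = 0 ⇒ C1 = 40.
Therefore the extremal is
    y(x) = −5 x^2 + 40 x + 1.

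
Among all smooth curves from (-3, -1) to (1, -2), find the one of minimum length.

Arc-length functional: J[y] = ∫ sqrt(1 + (y')^2) dx.
Lagrangian L = sqrt(1 + (y')^2) has no explicit y dependence, so ∂L/∂y = 0 and the Euler-Lagrange equation gives
    d/dx( y' / sqrt(1 + (y')^2) ) = 0  ⇒  y' / sqrt(1 + (y')^2) = const.
Hence y' is constant, so y(x) is affine.
Fitting the endpoints (-3, -1) and (1, -2):
    slope m = ((-2) − (-1)) / (1 − (-3)) = -1/4,
    intercept c = (-1) − m·(-3) = -7/4.
Extremal: y(x) = (-1/4) x - 7/4.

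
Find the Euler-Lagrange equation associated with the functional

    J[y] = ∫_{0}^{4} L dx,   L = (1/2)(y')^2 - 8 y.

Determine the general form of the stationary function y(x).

The Lagrangian is L = (1/2)(y')^2 - 8 y.
∂L/∂y = -8.
∂L/∂y' = y'.
The Euler-Lagrange equation d/dx(∂L/∂y') − ∂L/∂y = 0 becomes:
    y'' + 8 = 0
General solution: y(x) = -4 x^2 + A x + B, where A and B are arbitrary constants fixed by the endpoint conditions.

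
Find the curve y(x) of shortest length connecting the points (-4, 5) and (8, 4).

Arc-length functional: J[y] = ∫ sqrt(1 + (y')^2) dx.
Lagrangian L = sqrt(1 + (y')^2) has no explicit y dependence, so ∂L/∂y = 0 and the Euler-Lagrange equation gives
    d/dx( y' / sqrt(1 + (y')^2) ) = 0  ⇒  y' / sqrt(1 + (y')^2) = const.
Hence y' is constant, so y(x) is affine.
Fitting the endpoints (-4, 5) and (8, 4):
    slope m = (4 − 5) / (8 − (-4)) = -1/12,
    intercept c = 5 − m·(-4) = 14/3.
Extremal: y(x) = (-1/12) x + 14/3.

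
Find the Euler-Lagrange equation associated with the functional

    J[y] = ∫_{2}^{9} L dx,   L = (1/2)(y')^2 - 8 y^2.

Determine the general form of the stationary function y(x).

The Lagrangian is L = (1/2)(y')^2 - 8 y^2.
∂L/∂y = -16y.
∂L/∂y' = y'.
The Euler-Lagrange equation d/dx(∂L/∂y') − ∂L/∂y = 0 becomes:
    y'' + 16 y = 0
General solution: y(x) = A sin(4x) + B cos(4x), where A and B are arbitrary constants fixed by the endpoint conditions.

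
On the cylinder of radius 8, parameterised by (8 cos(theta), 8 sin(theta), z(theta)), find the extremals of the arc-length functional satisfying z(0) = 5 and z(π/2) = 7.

Parameterise the cylinder of radius R = 8 as
    r(θ) = (8 cos θ, 8 sin θ, z(θ)).
The arc-length element is
    ds = sqrt(64 + (dz/dθ)^2) dθ,
so the Lagrangian is L = sqrt(64 + z'^2).
L depends on z' only, not on z or θ, so ∂L/∂z = 0 and
    ∂L/∂z' = z' / sqrt(64 + z'^2).
The Euler-Lagrange equation gives
    d/dθ( z' / sqrt(64 + z'^2) ) = 0,
so z' is constant. Integrating once:
    z(θ) = a θ + b,
a helix on the cylinder (a straight line when the cylinder is unrolled). The constants a, b are determined by the endpoint conditions.
With endpoint conditions z(0) = 5 and z(π/2) = 7: from z(0) = b we get b = 5, and a·π/2 + 5 = 7 gives a = 4/π, so
    z(θ) = (4/π) θ + 5.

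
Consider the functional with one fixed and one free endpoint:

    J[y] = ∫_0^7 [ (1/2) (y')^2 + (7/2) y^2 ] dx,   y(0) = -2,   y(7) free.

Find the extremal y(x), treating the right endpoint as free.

The Lagrangian L = (1/2) (y')^2 + (7/2) y^2 gives
    ∂L/∂y = 7 y,   ∂L/∂y' = y'.
Euler-Lagrange: y'' − 7 y = 0.
With k = sqrt(7), the general solution is
    y(x) = A cosh(sqrt(7) x) + B sinh(sqrt(7) x).
Fixed left endpoint y(0) = -2 ⇒ A = -2.
The right endpoint x = 7 is free, so the natural (transversality) condition is ∂L/∂y' |_{x=7} = 0, i.e. y'(7) = 0.
Compute y'(x) = A k sinh(k x) + B k cosh(k x), so
    y'(7) = A k sinh(k·7) + B k cosh(k·7) = 0
    ⇒ B = −A tanh(k·7) = 2 tanh(sqrt(7)·7).
Therefore the extremal is
    y(x) = −2 cosh(sqrt(7) x) + 2 tanh(sqrt(7)·7) sinh(sqrt(7) x).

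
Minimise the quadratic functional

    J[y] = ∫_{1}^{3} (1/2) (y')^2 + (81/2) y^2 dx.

The Lagrangian is L = (1/2) (y')^2 + (81/2) y^2.
Compute ∂L/∂y = 81y, ∂L/∂y' = y'.
The Euler-Lagrange equation d/dx(∂L/∂y') − ∂L/∂y = 0 reduces to
    y'' − 81 y = 0.
Its general solution is
    y(x) = A e^(9x) + B e^(−9x),
with A, B fixed by the endpoint conditions.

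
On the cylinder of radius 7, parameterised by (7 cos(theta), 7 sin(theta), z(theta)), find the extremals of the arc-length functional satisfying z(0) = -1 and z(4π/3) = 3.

Parameterise the cylinder of radius R = 7 as
    r(θ) = (7 cos θ, 7 sin θ, z(θ)).
The arc-length element is
    ds = sqrt(49 + (dz/dθ)^2) dθ,
so the Lagrangian is L = sqrt(49 + z'^2).
L depends on z' only, not on z or θ, so ∂L/∂z = 0 and
    ∂L/∂z' = z' / sqrt(49 + z'^2).
The Euler-Lagrange equation gives
    d/dθ( z' / sqrt(49 + z'^2) ) = 0,
so z' is constant. Integrating once:
    z(θ) = a θ + b,
a helix on the cylinder (a straight line when the cylinder is unrolled). The constants a, b are determined by the endpoint conditions.
With endpoint conditions z(0) = -1 and z(4π/3) = 3: from z(0) = b we get b = -1, and a·4π/3 + -1 = 3 gives a = 3/π, so
    z(θ) = (3/π) θ − 1.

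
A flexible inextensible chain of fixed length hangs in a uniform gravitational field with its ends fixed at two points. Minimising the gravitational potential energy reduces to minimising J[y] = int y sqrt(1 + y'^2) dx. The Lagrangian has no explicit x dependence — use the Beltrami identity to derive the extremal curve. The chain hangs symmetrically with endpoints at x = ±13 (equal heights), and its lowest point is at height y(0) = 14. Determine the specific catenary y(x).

The Lagrangian L(y, y') = y sqrt(1 + y'^2) has no explicit x dependence, so the Beltrami identity applies:
    L − y' ∂L/∂y' = C.
Compute ∂L/∂y' = y · y' / sqrt(1 + y'^2). Then
    L − y' ∂L/∂y'
    = y sqrt(1 + y'^2) − y · y'^2 / sqrt(1 + y'^2)
    = y (1 + y'^2 − y'^2) / sqrt(1 + y'^2)
    = y / sqrt(1 + y'^2) = C.
Squaring gives y^2 = C^2 (1 + y'^2), i.e.
    y'^2 = y^2 / C^2 − 1.
Separating variables,
    dy / sqrt(y^2 − C^2) = dx / C,
and integrating gives arccosh(y / C) = (x − a)/C, so
    y(x) = C cosh((x − a)/C),
the catenary. The constants C and a are fixed by the two endpoint conditions (and, for the hanging-chain problem, the length constraint selects C).
Now fit the given data. The endpoints x = ±13 are symmetric at equal height, so the catenary is even about its minimum: a = 0 and y(x) = C cosh(x/C). The lowest point is y(0) = C cosh(0) = C, and we are told y(0) = 14, so C = 14. Therefore
    y(x) = 14 cosh(x/14),
and at the endpoints
    y(±13) = 14 cosh(13/14).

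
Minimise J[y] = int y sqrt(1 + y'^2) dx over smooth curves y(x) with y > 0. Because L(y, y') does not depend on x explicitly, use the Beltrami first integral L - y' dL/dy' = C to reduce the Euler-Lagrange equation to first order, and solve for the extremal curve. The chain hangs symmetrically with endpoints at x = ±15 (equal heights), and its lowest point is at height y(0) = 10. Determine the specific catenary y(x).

The Lagrangian L(y, y') = y sqrt(1 + y'^2) has no explicit x dependence, so the Beltrami identity applies:
    L − y' ∂L/∂y' = C.
Compute ∂L/∂y' = y · y' / sqrt(1 + y'^2). Then
    L − y' ∂L/∂y'
    = y sqrt(1 + y'^2) − y · y'^2 / sqrt(1 + y'^2)
    = y (1 + y'^2 − y'^2) / sqrt(1 + y'^2)
    = y / sqrt(1 + y'^2) = C.
Squaring gives y^2 = C^2 (1 + y'^2), i.e.
    y'^2 = y^2 / C^2 − 1.
Separating variables,
    dy / sqrt(y^2 − C^2) = dx / C,
and integrating gives arccosh(y / C) = (x − a)/C, so
    y(x) = C cosh((x − a)/C),
the catenary. The constants C and a are fixed by the two endpoint conditions (and, for the hanging-chain problem, the length constraint selects C).
Now fit the given data. The endpoints x = ±15 are symmetric at equal height, so the catenary is even about its minimum: a = 0 and y(x) = C cosh(x/C). The lowest point is y(0) = C cosh(0) = C, and we are told y(0) = 10, so C = 10. Therefore
    y(x) = 10 cosh(x/10),
and at the endpoints
    y(±15) = 10 cosh(15/10).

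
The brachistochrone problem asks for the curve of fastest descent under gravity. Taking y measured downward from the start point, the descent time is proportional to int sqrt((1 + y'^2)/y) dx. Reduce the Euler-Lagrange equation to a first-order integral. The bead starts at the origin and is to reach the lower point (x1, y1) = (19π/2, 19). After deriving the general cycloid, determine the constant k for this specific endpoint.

The Lagrangian L = sqrt((1 + y'^2) / y) has no explicit x dependence, so the Beltrami identity applies:
    L − y' ∂L/∂y' = C.
Compute ∂L/∂y' = y' / sqrt(y (1 + y'^2)).
Substitute:
    sqrt((1 + y'^2)/y) − y'·y' / sqrt(y (1 + y'^2))
    = (1 + y'^2) / sqrt(y (1 + y'^2)) − y'^2 / sqrt(y (1 + y'^2))
    = 1 / sqrt(y (1 + y'^2)) = C.
Squaring and rearranging gives the first integral
    y (1 + y'^2) = 1/C^2 =: k   (constant).
Solving this first-order ODE by the substitution
    y = (k/2)(1 − cos θ)
yields the cycloid parameterisation
    x(θ) = (k/2)(θ − sin θ),   y(θ) = (k/2)(1 − cos θ).
The constant k is fixed by the endpoint condition.
Now fit the given lower endpoint (x1, y1) = (19π/2, 19). At the bottom of the first arch (θ = π), the parametric equations give
    y(π) = (k/2)(1 − cos π) = k,
    x(π) = (k/2)(π − sin π) = kπ/2.
Matching y(π) = 19 gives k = 19, consistent with x(π) = 19π/2. Therefore the specific cycloid is
    x(θ) = (19/2)(θ − sin θ),   y(θ) = (19/2)(1 − cos θ).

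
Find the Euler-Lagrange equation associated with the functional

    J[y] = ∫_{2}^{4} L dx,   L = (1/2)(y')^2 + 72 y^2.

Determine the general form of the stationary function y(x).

The Lagrangian is L = (1/2)(y')^2 + 72 y^2.
∂L/∂y = 144y.
∂L/∂y' = y'.
The Euler-Lagrange equation d/dx(∂L/∂y') − ∂L/∂y = 0 becomes:
    y'' - 144 y = 0
General solution: y(x) = A e^(12x) + B e^(-12x), where A and B are arbitrary constants fixed by the endpoint conditions.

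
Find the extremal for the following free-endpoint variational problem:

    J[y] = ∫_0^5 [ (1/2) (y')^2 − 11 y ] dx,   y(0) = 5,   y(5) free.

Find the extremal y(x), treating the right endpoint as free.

The Lagrangian L = (1/2) (y')^2 − 11 y gives
    ∂L/∂y = −11,   ∂L/∂y' = y'.
Euler-Lagrange: d/dx(y') − (−11) = 0, i.e. y'' + 11 = 0, so
    y(x) = −(11/2) x^2 + C1 x + C2.
Fixed left endpoint y(0) = 5 ⇒ C2 = 5.
The right endpoint x = 5 is free, so the natural (transversality) condition is ∂L/∂y' |_{x=5} = 0, i.e. y'(5) = 0.
Compute y'(x) = −11 x + C1, so y'(5) = −55 + C1 = 0 ⇒ C1 = 55.
Therefore the extremal is
    y(x) = −(11/2) x^2 + 55 x + 5.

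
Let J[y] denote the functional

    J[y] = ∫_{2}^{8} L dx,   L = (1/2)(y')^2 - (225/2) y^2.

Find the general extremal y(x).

The Lagrangian is L = (1/2)(y')^2 - (225/2) y^2.
∂L/∂y = -225y.
∂L/∂y' = y'.
The Euler-Lagrange equation d/dx(∂L/∂y') − ∂L/∂y = 0 becomes:
    y'' + 225 y = 0
General solution: y(x) = A sin(15x) + B cos(15x), where A and B are arbitrary constants fixed by the endpoint conditions.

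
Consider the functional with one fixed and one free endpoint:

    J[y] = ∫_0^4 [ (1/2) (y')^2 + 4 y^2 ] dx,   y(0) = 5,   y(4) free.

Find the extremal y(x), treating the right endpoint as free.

The Lagrangian L = (1/2) (y')^2 + 4 y^2 gives
    ∂L/∂y = 8 y,   ∂L/∂y' = y'.
Euler-Lagrange: y'' − 8 y = 0.
With k = sqrt(8), the general solution is
    y(x) = A cosh(sqrt(8) x) + B sinh(sqrt(8) x).
Fixed left endpoint y(0) = 5 ⇒ A = 5.
The right endpoint x = 4 is free, so the natural (transversality) condition is ∂L/∂y' |_{x=4} = 0, i.e. y'(4) = 0.
Compute y'(x) = A k sinh(k x) + B k cosh(k x), so
    y'(4) = A k sinh(k·4) + B k cosh(k·4) = 0
    ⇒ B = −A tanh(k·4) = − 5 tanh(sqrt(8)·4).
Therefore the extremal is
    y(x) = 5 cosh(sqrt(8) x) − 5 tanh(sqrt(8)·4) sinh(sqrt(8) x).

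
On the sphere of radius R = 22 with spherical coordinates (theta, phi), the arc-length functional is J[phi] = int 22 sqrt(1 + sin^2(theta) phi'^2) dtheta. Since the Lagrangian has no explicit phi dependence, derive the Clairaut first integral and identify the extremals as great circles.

On the sphere of radius R = 22 with spherical coordinates (θ, φ), the induced metric is
    ds^2 = 484(dθ^2 + sin^2(θ) dφ^2).
Parameterise by θ; the arc-length functional is
    J[φ] = ∫ 22 sqrt(1 + sin^2(θ) (dφ/dθ)^2) dθ,
so L = 22 sqrt(1 + sin^2(θ) φ'^2). Compute
    ∂L/∂φ = 0  (L has no explicit φ dependence),
    ∂L/∂φ' = 22 sin^2(θ) φ' / sqrt(1 + sin^2(θ) φ'^2).
Since ∂L/∂φ = 0, the Euler-Lagrange equation
    d/dθ(∂L/∂φ') − ∂L/∂φ = 0
reduces to d/dθ(∂L/∂φ') = 0, i.e. the momentum conjugate to φ is conserved:
    22 sin^2(θ) φ' / sqrt(1 + sin^2(θ) φ'^2) = C.
The overall factor of 22 is constant, so dividing through gives Clairaut's relation sin^2(θ) φ' / sqrt(1 + sin^2(θ) φ'^2) = C' (with C' = C/22). Solving for φ' and integrating gives the great-circle family
    cot(θ) = A cos(φ − φ_0),
i.e. the intersection of the sphere with a plane through the origin. The two constants A and φ_0 (equivalently C and one phase) are fixed by the two endpoint conditions.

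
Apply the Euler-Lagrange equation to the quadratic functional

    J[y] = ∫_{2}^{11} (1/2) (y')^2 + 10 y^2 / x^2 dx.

The Lagrangian is L = (1/2) (y')^2 + 10 y^2 / x^2.
Compute ∂L/∂y = 20y/x^2, ∂L/∂y' = y'.
The Euler-Lagrange equation d/dx(∂L/∂y') − ∂L/∂y = 0 reduces to
    y'' − 20/x^2 · y = 0  (x > 0).
Its general solution is
    y(x) = A x^5 + B x^(-4),
with A, B fixed by the endpoint conditions.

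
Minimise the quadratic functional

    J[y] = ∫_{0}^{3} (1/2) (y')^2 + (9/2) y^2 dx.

The Lagrangian is L = (1/2) (y')^2 + (9/2) y^2.
Compute ∂L/∂y = 9y, ∂L/∂y' = y'.
The Euler-Lagrange equation d/dx(∂L/∂y') − ∂L/∂y = 0 reduces to
    y'' − 9 y = 0.
Its general solution is
    y(x) = A e^(3x) + B e^(−3x),
with A, B fixed by the endpoint conditions.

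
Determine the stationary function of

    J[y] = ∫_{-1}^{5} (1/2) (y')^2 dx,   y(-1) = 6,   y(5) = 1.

The Lagrangian is L = (1/2) (y')^2.
Compute ∂L/∂y = 0, ∂L/∂y' = y'.
The Euler-Lagrange equation d/dx(∂L/∂y') − ∂L/∂y = 0 reduces to
    y'' = 0.
Its general solution is
    y(x) = A x + B,
with A, B fixed by the endpoint conditions.
Applying the endpoint conditions y(-1) = 6 and y(5) = 1: solve A·-1 + B = 6 and A·5 + B = 1. Subtracting gives A(5 − -1) = 1 − 6, so A = -5/6, and B = 6 − A·-1 = 31/6. Therefore
    y(x) = (-5/6) x + 31/6.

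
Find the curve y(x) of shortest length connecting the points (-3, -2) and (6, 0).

Arc-length functional: J[y] = ∫ sqrt(1 + (y')^2) dx.
Lagrangian L = sqrt(1 + (y')^2) has no explicit y dependence, so ∂L/∂y = 0 and the Euler-Lagrange equation gives
    d/dx( y' / sqrt(1 + (y')^2) ) = 0  ⇒  y' / sqrt(1 + (y')^2) = const.
Hence y' is constant, so y(x) is affine.
Fitting the endpoints (-3, -2) and (6, 0):
    slope m = (0 − (-2)) / (6 − (-3)) = 2/9,
    intercept c = (-2) − m·(-3) = -4/3.
Extremal: y(x) = (2/9) x - 4/3.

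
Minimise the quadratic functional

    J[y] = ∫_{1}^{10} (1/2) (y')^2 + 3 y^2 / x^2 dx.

The Lagrangian is L = (1/2) (y')^2 + 3 y^2 / x^2.
Compute ∂L/∂y = 6y/x^2, ∂L/∂y' = y'.
The Euler-Lagrange equation d/dx(∂L/∂y') − ∂L/∂y = 0 reduces to
    y'' − 6/x^2 · y = 0  (x > 0).
Its general solution is
    y(x) = A x^3 + B x^(-2),
with A, B fixed by the endpoint conditions.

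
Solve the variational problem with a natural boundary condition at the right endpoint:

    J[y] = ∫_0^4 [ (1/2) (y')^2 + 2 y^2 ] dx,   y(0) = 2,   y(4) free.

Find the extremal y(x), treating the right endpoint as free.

The Lagrangian L = (1/2) (y')^2 + 2 y^2 gives
    ∂L/∂y = 4 y,   ∂L/∂y' = y'.
Euler-Lagrange: y'' − 4 y = 0.
With k = 2, the general solution is
    y(x) = A cosh(2 x) + B sinh(2 x).
Fixed left endpoint y(0) = 2 ⇒ A = 2.
The right endpoint x = 4 is free, so the natural (transversality) condition is ∂L/∂y' |_{x=4} = 0, i.e. y'(4) = 0.
Compute y'(x) = A k sinh(k x) + B k cosh(k x), so
    y'(4) = A k sinh(k·4) + B k cosh(k·4) = 0
    ⇒ B = −A tanh(k·4) = − 2 tanh(2·4).
Therefore the extremal is
    y(x) = 2 cosh(2 x) − 2 tanh(2·4) sinh(2 x).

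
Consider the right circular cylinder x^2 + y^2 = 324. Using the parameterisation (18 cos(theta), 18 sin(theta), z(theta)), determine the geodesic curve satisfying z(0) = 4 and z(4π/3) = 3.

Parameterise the cylinder of radius R = 18 as
    r(θ) = (18 cos θ, 18 sin θ, z(θ)).
The arc-length element is
    ds = sqrt(324 + (dz/dθ)^2) dθ,
so the Lagrangian is L = sqrt(324 + z'^2).
L depends on z' only, not on z or θ, so ∂L/∂z = 0 and
    ∂L/∂z' = z' / sqrt(324 + z'^2).
The Euler-Lagrange equation gives
    d/dθ( z' / sqrt(324 + z'^2) ) = 0,
so z' is constant. Integrating once:
    z(θ) = a θ + b,
a helix on the cylinder (a straight line when the cylinder is unrolled). The constants a, b are determined by the endpoint conditions.
With endpoint conditions z(0) = 4 and z(4π/3) = 3: from z(0) = b we get b = 4, and a·4π/3 + 4 = 3 gives a = -3/(4π), so
    z(θ) = (-3/(4π)) θ + 4.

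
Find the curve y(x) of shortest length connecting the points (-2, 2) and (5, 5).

Arc-length functional: J[y] = ∫ sqrt(1 + (y')^2) dx.
Lagrangian L = sqrt(1 + (y')^2) has no explicit y dependence, so ∂L/∂y = 0 and the Euler-Lagrange equation gives
    d/dx( y' / sqrt(1 + (y')^2) ) = 0  ⇒  y' / sqrt(1 + (y')^2) = const.
Hence y' is constant, so y(x) is affine.
Fitting the endpoints (-2, 2) and (5, 5):
    slope m = (5 − 2) / (5 − (-2)) = 3/7,
    intercept c = 2 − m·(-2) = 20/7.
Extremal: y(x) = (3/7) x + 20/7.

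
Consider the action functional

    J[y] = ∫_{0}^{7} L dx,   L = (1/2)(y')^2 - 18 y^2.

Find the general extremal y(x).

The Lagrangian is L = (1/2)(y')^2 - 18 y^2.
∂L/∂y = -36y.
∂L/∂y' = y'.
The Euler-Lagrange equation d/dx(∂L/∂y') − ∂L/∂y = 0 becomes:
    y'' + 36 y = 0
General solution: y(x) = A sin(6x) + B cos(6x), where A and B are arbitrary constants fixed by the endpoint conditions.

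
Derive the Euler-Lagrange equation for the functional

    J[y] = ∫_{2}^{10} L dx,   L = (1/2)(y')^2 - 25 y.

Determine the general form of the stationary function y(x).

The Lagrangian is L = (1/2)(y')^2 - 25 y.
∂L/∂y = -25.
∂L/∂y' = y'.
The Euler-Lagrange equation d/dx(∂L/∂y') − ∂L/∂y = 0 becomes:
    y'' + 25 = 0
General solution: y(x) = -(25/2) x^2 + A x + B, where A and B are arbitrary constants fixed by the endpoint conditions.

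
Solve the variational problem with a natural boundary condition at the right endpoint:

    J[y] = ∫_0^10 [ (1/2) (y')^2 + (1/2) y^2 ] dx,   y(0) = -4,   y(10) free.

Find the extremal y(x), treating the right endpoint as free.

The Lagrangian L = (1/2) (y')^2 + (1/2) y^2 gives
    ∂L/∂y = 1 y,   ∂L/∂y' = y'.
Euler-Lagrange: y'' − y = 0.
With k = 1, the general solution is
    y(x) = A cosh(x) + B sinh(x).
Fixed left endpoint y(0) = -4 ⇒ A = -4.
The right endpoint x = 10 is free, so the natural (transversality) condition is ∂L/∂y' |_{x=10} = 0, i.e. y'(10) = 0.
Compute y'(x) = A k sinh(k x) + B k cosh(k x), so
    y'(10) = A k sinh(k·10) + B k cosh(k·10) = 0
    ⇒ B = −A tanh(k·10) = 4 tanh(1·10).
Therefore the extremal is
    y(x) = −4 cosh(1 x) + 4 tanh(1·10) sinh(1 x).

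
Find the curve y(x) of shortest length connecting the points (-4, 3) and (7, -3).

Arc-length functional: J[y] = ∫ sqrt(1 + (y')^2) dx.
Lagrangian L = sqrt(1 + (y')^2) has no explicit y dependence, so ∂L/∂y = 0 and the Euler-Lagrange equation gives
    d/dx( y' / sqrt(1 + (y')^2) ) = 0  ⇒  y' / sqrt(1 + (y')^2) = const.
Hence y' is constant, so y(x) is affine.
Fitting the endpoints (-4, 3) and (7, -3):
    slope m = ((-3) − 3) / (7 − (-4)) = -6/11,
    intercept c = 3 − m·(-4) = 9/11.
Extremal: y(x) = (-6/11) x + 9/11.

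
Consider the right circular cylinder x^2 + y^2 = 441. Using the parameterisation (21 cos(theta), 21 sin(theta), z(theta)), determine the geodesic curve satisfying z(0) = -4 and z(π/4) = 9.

Parameterise the cylinder of radius R = 21 as
    r(θ) = (21 cos θ, 21 sin θ, z(θ)).
The arc-length element is
    ds = sqrt(441 + (dz/dθ)^2) dθ,
so the Lagrangian is L = sqrt(441 + z'^2).
L depends on z' only, not on z or θ, so ∂L/∂z = 0 and
    ∂L/∂z' = z' / sqrt(441 + z'^2).
The Euler-Lagrange equation gives
    d/dθ( z' / sqrt(441 + z'^2) ) = 0,
so z' is constant. Integrating once:
    z(θ) = a θ + b,
a helix on the cylinder (a straight line when the cylinder is unrolled). The constants a, b are determined by the endpoint conditions.
With endpoint conditions z(0) = -4 and z(π/4) = 9: from z(0) = b we get b = -4, and a·π/4 + -4 = 9 gives a = 52/π, so
    z(θ) = (52/π) θ − 4.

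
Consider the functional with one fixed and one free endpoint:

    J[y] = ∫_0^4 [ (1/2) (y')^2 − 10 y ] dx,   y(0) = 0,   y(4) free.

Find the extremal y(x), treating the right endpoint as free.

The Lagrangian L = (1/2) (y')^2 − 10 y gives
    ∂L/∂y = −10,   ∂L/∂y' = y'.
Euler-Lagrange: d/dx(y') − (−10) = 0, i.e. y'' + 10 = 0, so
    y(x) = −(10/2) x^2 + C1 x + C2.
Fixed left endpoint y(0) = 0 ⇒ C2 = 0.
The right endpoint x = 4 is free, so the natural (transversality) condition is ∂L/∂y' |_{x=4} = 0, i.e. y'(4) = 0.
Compute y'(x) = −10 x + C1, so y'(4) = −40 + C1 = 0 ⇒ C1 = 40.
Therefore the extremal is
    y(x) = −5 x^2 + 40 x.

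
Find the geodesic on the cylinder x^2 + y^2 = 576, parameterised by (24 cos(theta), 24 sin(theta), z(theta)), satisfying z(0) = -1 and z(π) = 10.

Parameterise the cylinder of radius R = 24 as
    r(θ) = (24 cos θ, 24 sin θ, z(θ)).
The arc-length element is
    ds = sqrt(576 + (dz/dθ)^2) dθ,
so the Lagrangian is L = sqrt(576 + z'^2).
L depends on z' only, not on z or θ, so ∂L/∂z = 0 and
    ∂L/∂z' = z' / sqrt(576 + z'^2).
The Euler-Lagrange equation gives
    d/dθ( z' / sqrt(576 + z'^2) ) = 0,
so z' is constant. Integrating once:
    z(θ) = a θ + b,
a helix on the cylinder (a straight line when the cylinder is unrolled). The constants a, b are determined by the endpoint conditions.
With endpoint conditions z(0) = -1 and z(π) = 10: from z(0) = b we get b = -1, and a·π + -1 = 10 gives a = 11/π, so
    z(θ) = (11/π) θ − 1.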